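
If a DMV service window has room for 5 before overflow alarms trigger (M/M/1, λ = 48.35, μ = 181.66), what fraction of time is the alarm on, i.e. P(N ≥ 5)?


ρ = 48.35/181.66 = 0.2662
P(N ≥ n) = ρ^n = 0.2662^5 = 0.001336

Final: 0.001336


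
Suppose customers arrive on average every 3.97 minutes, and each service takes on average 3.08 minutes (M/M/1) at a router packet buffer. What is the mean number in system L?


λ = 60/3.97 = 15.1134 /hr
μ = 60/3.08 = 19.4805 /hr
ρ = λ/μ = 15.1134/19.4805 = 0.7758
L = ρ/(1−ρ) = 0.7758/0.2242 = 3.4607

Final: 3.4607


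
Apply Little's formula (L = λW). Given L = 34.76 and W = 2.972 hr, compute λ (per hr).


λ = L/W = 34.76/2.972 = 11.6958 /hr

Final: 11.6958 /hr


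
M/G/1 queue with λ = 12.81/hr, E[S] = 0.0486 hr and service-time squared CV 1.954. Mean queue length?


ρ = λ·E[S] = 12.81·0.0486 = 0.6226
Lq = ρ²(1+C_s²)/(2(1−ρ)) = 0.3876·(1+1.954)/(2·0.3774)
= 0.3876·2.9540/0.7549 = 1.51674

Final: 1.51674


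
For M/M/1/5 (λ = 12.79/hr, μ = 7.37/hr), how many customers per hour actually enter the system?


ρ = 1.7354; P_K = (1−ρ)ρ^5/(1−ρ^6) = 0.439872
λ_eff = λ(1 − P_K) = 12.79·(1 − 0.439872) = 12.79·0.560128 = 7.1640 /hr

Final: 7.1640 /hr


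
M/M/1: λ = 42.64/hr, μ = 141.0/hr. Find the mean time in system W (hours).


W = 1/(μ−λ) = 1/(141.0 − 42.64) = 1/98.36 = 0.01017 hr

Final: 0.01017 hr


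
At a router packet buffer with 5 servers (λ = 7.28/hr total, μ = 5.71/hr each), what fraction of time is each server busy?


ρ = λ/(cμ) = 7.28/(5·5.71) = 7.28/28.55 = 0.2550

Final: 0.2550


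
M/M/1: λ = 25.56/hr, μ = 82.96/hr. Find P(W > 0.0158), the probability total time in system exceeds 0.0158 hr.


W ~ Exponential(μ−λ) for M/M/1.
μ − λ = 82.96 − 25.56 = 57.4000
P(W > t) = e^{−(μ−λ)t} = e^{−0.9069} = 0.403766

Final: 0.403766


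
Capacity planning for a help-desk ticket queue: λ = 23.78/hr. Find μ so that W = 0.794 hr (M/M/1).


W = 1/(μ−λ) ⇒ μ − λ = 1/W = 1/0.794 = 1.2594
μ = λ + 1/W = 23.78 + 1.2594 = 25.0394 per hr

Final: 25.0394 /hr


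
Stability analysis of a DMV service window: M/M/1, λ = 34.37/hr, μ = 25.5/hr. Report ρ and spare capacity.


Total capacity cμ = 1·25.5 = 25.50/hr
ρ = λ/(cμ) = 34.37/25.50 = 1.3478
Stable ⇔ ρ < 1: NO
Spare capacity = cμ − λ = 25.50 − 34.37 = -8.87/hr

Final: ρ = 1.3478; unstable; margin = -8.87/hr


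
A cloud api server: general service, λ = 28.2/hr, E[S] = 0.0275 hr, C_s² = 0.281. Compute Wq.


ρ = λ·E[S] = 28.2·0.0275 = 0.7755
E[S²] = E[S]²(1+C_s²) = 0.0275²·(1+0.281) = 0.0009688
Wq = λ·E[S²]/(2(1−ρ)) = 28.2·0.0009688/(2·0.2245) = 0.06084 hr

Final: 0.06084 hr


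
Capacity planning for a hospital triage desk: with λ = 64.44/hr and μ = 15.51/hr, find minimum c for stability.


Stability requires cμ > λ ⇔ c > λ/μ.
λ/μ = 64.44/15.51 = 4.1547
Minimum integer c = ⌊4.1547⌋ + 1 = 5
Check: 5·15.51 = 77.55 > 64.44, while 4·15.51 = 62.04 ≤ 64.44

Final: 5 servers


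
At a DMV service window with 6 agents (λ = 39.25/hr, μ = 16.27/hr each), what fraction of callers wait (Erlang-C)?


a = λ/μ = 2.4124; ρ = a/6 = 0.4021
P₀ = 0.089188 (from M/M/c formula)
C(c,a) = [a^c/(c!(1−ρ))]·P₀ = [197.11181/(720·0.5979)]·0.089188
= 0.45786·0.089188 = 0.040836

Final: 0.040836


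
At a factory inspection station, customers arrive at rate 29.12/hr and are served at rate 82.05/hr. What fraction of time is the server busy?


ρ = λ/μ = 29.12/82.05 = 0.3549

Final: 0.3549


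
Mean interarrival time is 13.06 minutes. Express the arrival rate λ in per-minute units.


λ = 1/(interarrival time) in consistent units.
1 minute = 1 min, so λ = 1/13.06 = 0.07657 per minute

Final: 0.07657 /min


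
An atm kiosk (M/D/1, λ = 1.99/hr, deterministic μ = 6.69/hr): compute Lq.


ρ = 1.99/6.69 = 0.2975
M/D/1: Lq = ρ²/(2(1−ρ)) = 0.08848/(2·0.7025) = 0.06297

Final: 0.06297


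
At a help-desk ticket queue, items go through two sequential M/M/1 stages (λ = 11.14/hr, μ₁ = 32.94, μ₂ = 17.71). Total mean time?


Each node sees arrival rate λ = 11.14/hr (tandem ⇒ throughput preserved).
W₁ = 1/(μ₁−λ) = 1/(32.94−11.14) = 0.04587 hr
W₂ = 1/(μ₂−λ) = 1/(17.71−11.14) = 0.15221 hr
W_total = W₁ + W₂ = 0.04587 + 0.15221 = 0.19808 hr

Final: 0.19808 hr


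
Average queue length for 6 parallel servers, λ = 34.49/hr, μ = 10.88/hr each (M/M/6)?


a = λ/μ = 3.1700; ρ = a/6 = 0.5283
P₀ = 0.041038
Lq = P₀·a^c·ρ / (c!·(1−ρ)²) = 0.041038·1014.81247·0.5283/(720·0.22246)
= 0.13737

Final: 0.13737


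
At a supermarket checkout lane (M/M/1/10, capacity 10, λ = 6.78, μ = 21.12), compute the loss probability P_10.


ρ = λ/μ = 6.78/21.12 = 0.3210
P_K = (1−ρ)ρ^K/(1−ρ^(K+1)) = (0.6790·0.00001162)/(1 − 0.000003732)
= 0.000007892/0.999996 = 0.000007893

Final: 0.000007893


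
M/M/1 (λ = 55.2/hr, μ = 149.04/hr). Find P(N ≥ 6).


ρ = 55.2/149.04 = 0.3704
P(N ≥ n) = ρ^n = 0.3704^6 = 0.002581

Final: 0.002581


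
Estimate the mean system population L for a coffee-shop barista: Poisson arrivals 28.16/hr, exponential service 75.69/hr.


ρ = λ/μ = 28.16/75.69 = 0.3720
L = ρ/(1−ρ) = 0.3720/(1 − 0.3720) = 0.3720/0.6280 = 0.5925

Final: 0.5925


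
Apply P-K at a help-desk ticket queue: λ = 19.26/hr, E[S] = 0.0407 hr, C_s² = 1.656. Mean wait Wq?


ρ = λ·E[S] = 19.26·0.0407 = 0.7839
E[S²] = E[S]²(1+C_s²) = 0.0407²·(1+1.656) = 0.004400
Wq = λ·E[S²]/(2(1−ρ)) = 19.26·0.004400/(2·0.2161) = 0.19604 hr

Final: 0.19604 hr


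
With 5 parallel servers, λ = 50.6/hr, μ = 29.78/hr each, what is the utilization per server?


ρ = λ/(cμ) = 50.6/(5·29.78) = 50.6/148.90 = 0.3398

Final: 0.3398


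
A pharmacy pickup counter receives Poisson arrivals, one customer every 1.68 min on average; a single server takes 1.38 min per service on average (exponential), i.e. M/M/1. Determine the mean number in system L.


λ = 60/1.68 = 35.7143 /hr
μ = 60/1.38 = 43.4783 /hr
ρ = λ/μ = 35.7143/43.4783 = 0.8214
L = ρ/(1−ρ) = 0.8214/0.1786 = 4.6000

Final: 4.6000


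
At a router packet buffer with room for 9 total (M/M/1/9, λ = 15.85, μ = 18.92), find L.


ρ = 15.85/18.92 = 0.8377
L = ρ[1 − (K+1)ρ^K + Kρ^(K+1)] / [(1−ρ)(1−ρ^(K+1))]
Numerator: 0.8377·(1 − 10·0.203223 + 9·0.170248) = 0.418867
Denominator: (0.1623)·(0.829752) = 0.134637
L = 0.418867/0.134637 = 3.1111

Final: 3.1111


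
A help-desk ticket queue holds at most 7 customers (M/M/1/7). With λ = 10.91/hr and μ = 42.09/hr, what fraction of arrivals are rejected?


ρ = λ/μ = 10.91/42.09 = 0.2592
P_K = (1−ρ)ρ^K/(1−ρ^(K+1)) = (0.7408·0.00007862)/(1 − 0.00002038)
= 0.00005824/0.999980 = 0.00005824

Final: 0.00005824


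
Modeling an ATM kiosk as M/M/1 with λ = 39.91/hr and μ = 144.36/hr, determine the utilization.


ρ = λ/μ = 39.91/144.36 = 0.2765

Final: 0.2765


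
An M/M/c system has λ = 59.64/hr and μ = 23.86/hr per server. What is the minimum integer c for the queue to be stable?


Stability requires cμ > λ ⇔ c > λ/μ.
λ/μ = 59.64/23.86 = 2.4996
Minimum integer c = ⌊2.4996⌋ + 1 = 3
Check: 3·23.86 = 71.58 > 59.64, while 2·23.86 = 47.72 ≤ 59.64

Final: 3 servers


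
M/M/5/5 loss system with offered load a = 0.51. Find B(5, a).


B(c,a) = (a^c/c!) / Σ_{k=0}^{c} a^k/k!
a^5/5! = 0.0002875
Σ terms (k=0..5): 1.00000 + 0.51000 + 0.13005 + 0.02211 + 0.002819 + 0.0002875 = 1.665265
B = 0.0002875/1.665265 = 0.0001727

Final: 0.0001727


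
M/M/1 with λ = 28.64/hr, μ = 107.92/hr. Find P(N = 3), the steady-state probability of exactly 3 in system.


ρ = 28.64/107.92 = 0.2654
P_n = (1−ρ)·ρ^n = (1 − 0.2654)·0.2654^3 = 0.7346·0.018690 = 0.013730

Final: 0.013730


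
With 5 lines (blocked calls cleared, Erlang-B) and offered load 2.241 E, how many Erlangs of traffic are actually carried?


B(5,2.241) = 0.051478 (Erlang-B)
Carried load = a(1 − B) = 2.241·(1 − 0.051478) = 2.241·0.948522 = 2.1256 E

Final: 2.1256 Erlangs


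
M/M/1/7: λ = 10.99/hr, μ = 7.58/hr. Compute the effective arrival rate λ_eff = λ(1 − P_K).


ρ = 1.4499; P_K = (1−ρ)ρ^7/(1−ρ^8) = 0.327030
λ_eff = λ(1 − P_K) = 10.99·(1 − 0.327030) = 10.99·0.672970 = 7.3959 /hr

Final: 7.3959 /hr


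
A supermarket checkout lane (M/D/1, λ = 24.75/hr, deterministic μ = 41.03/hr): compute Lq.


ρ = 24.75/41.03 = 0.6032
M/D/1: Lq = ρ²/(2(1−ρ)) = 0.3639/(2·0.3968) = 0.45853

Final: 0.45853


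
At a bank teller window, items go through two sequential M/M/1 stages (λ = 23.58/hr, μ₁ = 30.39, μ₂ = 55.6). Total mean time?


Each node sees arrival rate λ = 23.58/hr (tandem ⇒ throughput preserved).
W₁ = 1/(μ₁−λ) = 1/(30.39−23.58) = 0.14684 hr
W₂ = 1/(μ₂−λ) = 1/(55.6−23.58) = 0.03123 hr
W_total = W₁ + W₂ = 0.14684 + 0.03123 = 0.17807 hr

Final: 0.17807 hr


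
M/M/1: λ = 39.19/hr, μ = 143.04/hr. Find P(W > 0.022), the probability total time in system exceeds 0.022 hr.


W ~ Exponential(μ−λ) for M/M/1.
μ − λ = 143.04 − 39.19 = 103.8500
P(W > t) = e^{−(μ−λ)t} = e^{−2.2847} = 0.101805

Final: 0.101805


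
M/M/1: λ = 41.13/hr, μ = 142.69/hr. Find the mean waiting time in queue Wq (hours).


ρ = 41.13/142.69 = 0.2882
Wq = ρ/(μ−λ) = 0.2882/(142.69 − 41.13) = 0.2882/101.56 = 0.002838 hr

Final: 0.002838 hr


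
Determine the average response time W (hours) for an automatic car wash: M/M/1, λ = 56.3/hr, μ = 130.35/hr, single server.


W = 1/(μ−λ) = 1/(130.35 − 56.3) = 1/74.05 = 0.01350 hr

Final: 0.01350 hr


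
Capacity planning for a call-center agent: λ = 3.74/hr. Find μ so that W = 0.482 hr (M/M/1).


W = 1/(μ−λ) ⇒ μ − λ = 1/W = 1/0.482 = 2.0747
μ = λ + 1/W = 3.74 + 2.0747 = 5.8147 per hr

Final: 5.8147 /hr


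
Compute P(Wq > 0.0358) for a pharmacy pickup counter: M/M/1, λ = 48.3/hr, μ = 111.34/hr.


ρ = 48.3/111.34 = 0.4338
P(Wq > t) = ρ·e^{−(μ−λ)t} = 0.4338·e^{−2.2568}
= 0.4338·0.104682 = 0.045412

Final: 0.045412


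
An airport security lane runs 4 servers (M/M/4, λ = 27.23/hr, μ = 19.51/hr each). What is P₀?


a = λ/μ = 27.23/19.51 = 1.3957; ρ = a/c = 0.3489
Σ_{k=0}^{3} a^k/k! (terms k=0..3) = 1.00000 + 1.39569 + 0.97398 + 0.45313 = 3.82280
Tail: a^4/(4!(1−ρ)) = 3.79456/(24·0.6511) = 0.24284
P₀ = 1/(3.82280 + 0.24284) = 1/4.06564 = 0.245964

Final: 0.245964


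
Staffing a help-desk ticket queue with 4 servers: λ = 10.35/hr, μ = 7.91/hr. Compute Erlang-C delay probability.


a = λ/μ = 1.3085; ρ = a/4 = 0.3271
P₀ = 0.268861 (from M/M/c formula)
C(c,a) = [a^c/(c!(1−ρ))]·P₀ = [2.93127/(24·0.6729)]·0.268861
= 0.18151·0.268861 = 0.048801

Final: 0.048801


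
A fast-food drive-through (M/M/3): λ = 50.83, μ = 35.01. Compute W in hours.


a = 1.4519; ρ = 0.4840; P₀ = 0.222506
Lq = P₀·a^c·ρ/(c!(1−ρ)²) = 0.20626
Wq = Lq/λ = 0.20626/50.83 = 0.004058 hr
W = Wq + 1/μ = 0.004058 + 0.02856 = 0.03262 hr

Final: 0.03262 hr


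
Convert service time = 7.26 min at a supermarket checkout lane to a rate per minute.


μ = 1/(service time) in consistent units.
1 minute = 1 min, so μ = 1/7.26 = 0.1377 per minute

Final: 0.1377 /min


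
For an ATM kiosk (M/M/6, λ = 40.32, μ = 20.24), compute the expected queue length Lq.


a = λ/μ = 1.9921; ρ = a/6 = 0.3320
P₀ = 0.136212
Lq = P₀·a^c·ρ / (c!·(1−ρ)²) = 0.136212·62.49713·0.3320/(720·0.44620)
= 0.008798

Final: 0.008798


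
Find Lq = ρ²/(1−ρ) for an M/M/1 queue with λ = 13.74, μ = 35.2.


ρ = 13.74/35.2 = 0.3903
Lq = ρ²/(1−ρ) = 0.1524/0.6097 = 0.2499

Final: 0.2499


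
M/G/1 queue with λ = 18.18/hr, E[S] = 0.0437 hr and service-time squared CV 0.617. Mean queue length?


ρ = λ·E[S] = 18.18·0.0437 = 0.7945
Lq = ρ²(1+C_s²)/(2(1−ρ)) = 0.6312·(1+0.617)/(2·0.2055)
= 0.6312·1.6170/0.4111 = 2.48283

Final: 2.48283


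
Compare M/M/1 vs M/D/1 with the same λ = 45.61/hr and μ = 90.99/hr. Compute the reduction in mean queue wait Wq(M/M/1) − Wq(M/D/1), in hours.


ρ = 45.61/90.99 = 0.5013
Wq(M/M/1) = ρ/(μ−λ) = 0.5013/45.38 = 0.01105 hr
Wq(M/D/1) = ρ/(2(μ−λ)) = 0.005523 hr
Savings = 0.01105 − 0.005523 = 0.005523 hr

Final: 0.005523 hr


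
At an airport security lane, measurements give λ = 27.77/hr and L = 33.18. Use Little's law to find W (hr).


W = L/λ = 33.18/27.77 = 1.1948 hr

Final: 1.1948 hr


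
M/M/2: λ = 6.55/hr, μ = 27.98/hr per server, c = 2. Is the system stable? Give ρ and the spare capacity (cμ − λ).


Total capacity cμ = 2·27.98 = 55.96/hr
ρ = λ/(cμ) = 6.55/55.96 = 0.1170
Stable ⇔ ρ < 1: YES
Spare capacity = cμ − λ = 55.96 − 6.55 = 49.41/hr

Final: ρ = 0.1170; stable; margin = 49.41/hr


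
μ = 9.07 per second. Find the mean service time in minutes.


Mean service time = 1/μ = 1/9.07 second = 0.11025 second
In minutes: 0.11025 × 0.0166667 = 0.001838 min

Final: 0.001838 min


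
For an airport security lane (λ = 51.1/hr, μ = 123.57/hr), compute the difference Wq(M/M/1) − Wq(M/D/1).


ρ = 51.1/123.57 = 0.4135
Wq(M/M/1) = ρ/(μ−λ) = 0.4135/72.47 = 0.005706 hr
Wq(M/D/1) = ρ/(2(μ−λ)) = 0.002853 hr
Savings = 0.005706 − 0.002853 = 0.002853 hr

Final: 0.002853 hr


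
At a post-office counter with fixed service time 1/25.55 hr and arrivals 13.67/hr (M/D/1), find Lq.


ρ = 13.67/25.55 = 0.5350
M/D/1: Lq = ρ²/(2(1−ρ)) = 0.2863/(2·0.4650) = 0.30782

Final: 0.30782


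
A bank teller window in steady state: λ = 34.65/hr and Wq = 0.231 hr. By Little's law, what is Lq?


Lq = λWq = 34.65·0.231 = 8.0041

Final: 8.0041


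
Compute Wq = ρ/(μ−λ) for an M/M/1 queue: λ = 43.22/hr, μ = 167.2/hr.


ρ = 43.22/167.2 = 0.2585
Wq = ρ/(μ−λ) = 0.2585/(167.2 − 43.22) = 0.2585/123.98 = 0.002085 hr

Final: 0.002085 hr


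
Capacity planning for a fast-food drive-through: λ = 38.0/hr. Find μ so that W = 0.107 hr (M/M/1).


W = 1/(μ−λ) ⇒ μ − λ = 1/W = 1/0.107 = 9.3458
μ = λ + 1/W = 38.0 + 9.3458 = 47.3458 per hr

Final: 47.3458 /hr


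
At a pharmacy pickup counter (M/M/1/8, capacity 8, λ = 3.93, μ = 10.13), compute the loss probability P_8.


ρ = λ/μ = 3.93/10.13 = 0.3880
P_K = (1−ρ)ρ^K/(1−ρ^(K+1)) = (0.6120·0.0005132)/(1 − 0.0001991)
= 0.0003141/0.999801 = 0.0003141

Final: 0.0003141


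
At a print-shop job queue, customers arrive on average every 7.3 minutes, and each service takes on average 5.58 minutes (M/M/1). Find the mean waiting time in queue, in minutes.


λ = 60/7.3 = 8.2192 /hr
μ = 60/5.58 = 10.7527 /hr
ρ = λ/μ = 8.2192/10.7527 = 0.7644
Wq = ρ/(μ−λ) = 0.7644/(10.7527−8.2192) = 0.30171 hr
In minutes: 0.30171·60 = 18.103 min

Final: 18.103 min


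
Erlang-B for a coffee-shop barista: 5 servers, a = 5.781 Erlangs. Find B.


B(c,a) = (a^c/c!) / Σ_{k=0}^{c} a^k/k!
a^5/5! = 53.806358
Σ terms (k=0..5): 1.00000 + 5.78100 + 16.70998 + 32.20013 + 46.53724 + 53.80636 = 156.034713
B = 53.806358/156.034713 = 0.344836

Final: 0.344836


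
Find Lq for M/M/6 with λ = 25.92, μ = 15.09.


a = λ/μ = 1.7177; ρ = a/6 = 0.2863
P₀ = 0.179375
Lq = P₀·a^c·ρ / (c!·(1−ρ)²) = 0.179375·25.68470·0.2863/(720·0.50939)
= 0.003596

Final: 0.003596


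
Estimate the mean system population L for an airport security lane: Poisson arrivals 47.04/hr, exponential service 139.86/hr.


ρ = λ/μ = 47.04/139.86 = 0.3363
L = ρ/(1−ρ) = 0.3363/(1 − 0.3363) = 0.3363/0.6637 = 0.5068

Final: 0.5068


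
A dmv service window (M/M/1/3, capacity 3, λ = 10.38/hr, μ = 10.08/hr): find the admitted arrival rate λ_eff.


ρ = 1.0298; P_K = (1−ρ)ρ^3/(1−ρ^4) = 0.261103
λ_eff = λ(1 − P_K) = 10.38·(1 − 0.261103) = 10.38·0.738897 = 7.6698 /hr

Final: 7.6698 /hr


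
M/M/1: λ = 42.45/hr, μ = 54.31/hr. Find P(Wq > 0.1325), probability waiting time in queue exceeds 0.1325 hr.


ρ = 42.45/54.31 = 0.7816
P(Wq > t) = ρ·e^{−(μ−λ)t} = 0.7816·e^{−1.5715}
= 0.7816·0.207744 = 0.162377

Final: 0.162377


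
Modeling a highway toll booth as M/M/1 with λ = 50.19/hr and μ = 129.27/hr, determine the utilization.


ρ = λ/μ = 50.19/129.27 = 0.3883

Final: 0.3883


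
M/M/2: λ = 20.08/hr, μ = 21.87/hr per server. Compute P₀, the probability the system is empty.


a = λ/μ = 20.08/21.87 = 0.9182; ρ = a/c = 0.4591
Σ_{k=0}^{1} a^k/k! (terms k=0..1) = 1.00000 + 0.91815 = 1.91815
Tail: a^2/(2!(1−ρ)) = 0.84300/(2·0.5409) = 0.77923
P₀ = 1/(1.91815 + 0.77923) = 1/2.69738 = 0.370730

Final: 0.370730


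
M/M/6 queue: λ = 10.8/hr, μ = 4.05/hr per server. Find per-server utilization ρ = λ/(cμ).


ρ = λ/(cμ) = 10.8/(6·4.05) = 10.8/24.30 = 0.4444

Final: 0.4444


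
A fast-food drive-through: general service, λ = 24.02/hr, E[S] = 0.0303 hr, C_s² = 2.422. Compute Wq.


ρ = λ·E[S] = 24.02·0.0303 = 0.7278
E[S²] = E[S]²(1+C_s²) = 0.0303²·(1+2.422) = 0.003142
Wq = λ·E[S²]/(2(1−ρ)) = 24.02·0.003142/(2·0.2722) = 0.13862 hr

Final: 0.13862 hr


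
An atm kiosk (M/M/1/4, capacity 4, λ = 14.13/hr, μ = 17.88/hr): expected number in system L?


ρ = 14.13/17.88 = 0.7903
L = ρ[1 − (K+1)ρ^K + Kρ^(K+1)] / [(1−ρ)(1−ρ^(K+1))]
Numerator: 0.7903·(1 − 5·0.390031 + 4·0.308229) = 0.223458
Denominator: (0.2097)·(0.691771) = 0.145086
L = 0.223458/0.145086 = 1.5402

Final: 1.5402


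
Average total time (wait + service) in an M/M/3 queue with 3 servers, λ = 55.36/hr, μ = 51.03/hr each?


a = 1.0849; ρ = 0.3616; P₀ = 0.332597
Lq = P₀·a^c·ρ/(c!(1−ρ)²) = 0.06280
Wq = Lq/λ = 0.06280/55.36 = 0.001134 hr
W = Wq + 1/μ = 0.001134 + 0.01960 = 0.02073 hr

Final: 0.02073 hr


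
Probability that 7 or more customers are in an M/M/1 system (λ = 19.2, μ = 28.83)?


ρ = 19.2/28.83 = 0.6660
P(N ≥ n) = ρ^n = 0.6660^7 = 0.058103

Final: 0.058103


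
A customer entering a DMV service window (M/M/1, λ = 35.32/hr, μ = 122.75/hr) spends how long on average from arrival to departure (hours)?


W = 1/(μ−λ) = 1/(122.75 − 35.32) = 1/87.43 = 0.01144 hr

Final: 0.01144 hr


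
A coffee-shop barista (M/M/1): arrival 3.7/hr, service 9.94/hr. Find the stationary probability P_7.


ρ = 3.7/9.94 = 0.3722
P_n = (1−ρ)·ρ^n = (1 − 0.3722)·0.3722^7 = 0.6278·0.0009902 = 0.0006216

Final: 0.0006216


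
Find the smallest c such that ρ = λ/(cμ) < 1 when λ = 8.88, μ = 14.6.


Stability requires cμ > λ ⇔ c > λ/μ.
λ/μ = 8.88/14.6 = 0.6082
Minimum integer c = ⌊0.6082⌋ + 1 = 1
Check: 1·14.6 = 14.60 > 8.88, while 0·14.6 = 0.00 ≤ 8.88

Final: 1 servers


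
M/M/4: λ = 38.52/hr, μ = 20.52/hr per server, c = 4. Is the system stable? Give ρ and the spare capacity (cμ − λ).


Total capacity cμ = 4·20.52 = 82.08/hr
ρ = λ/(cμ) = 38.52/82.08 = 0.4693
Stable ⇔ ρ < 1: YES
Spare capacity = cμ − λ = 82.08 − 38.52 = 43.56/hr

Final: ρ = 0.4693; stable; margin = 43.56/hr


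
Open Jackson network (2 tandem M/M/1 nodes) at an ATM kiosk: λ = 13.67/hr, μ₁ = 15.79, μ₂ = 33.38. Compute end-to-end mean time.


Each node sees arrival rate λ = 13.67/hr (tandem ⇒ throughput preserved).
W₁ = 1/(μ₁−λ) = 1/(15.79−13.67) = 0.47170 hr
W₂ = 1/(μ₂−λ) = 1/(33.38−13.67) = 0.05074 hr
W_total = W₁ + W₂ = 0.47170 + 0.05074 = 0.52243 hr

Final: 0.52243 hr


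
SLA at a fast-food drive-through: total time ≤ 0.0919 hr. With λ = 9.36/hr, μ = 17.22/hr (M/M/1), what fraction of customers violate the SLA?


W ~ Exponential(μ−λ) for M/M/1.
μ − λ = 17.22 − 9.36 = 7.8600
P(W > t) = e^{−(μ−λ)t} = e^{−0.7223} = 0.485618

Final: 0.485618


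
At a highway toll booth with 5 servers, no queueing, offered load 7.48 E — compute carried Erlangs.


B(5,7.48) = 0.451930 (Erlang-B)
Carried load = a(1 − B) = 7.48·(1 − 0.451930) = 7.48·0.548070 = 4.0996 E

Final: 4.0996 Erlangs


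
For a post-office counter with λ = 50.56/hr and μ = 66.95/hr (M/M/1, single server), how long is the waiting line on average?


ρ = 50.56/66.95 = 0.7552
Lq = ρ²/(1−ρ) = 0.5703/0.2448 = 2.3296

Final: 2.3296


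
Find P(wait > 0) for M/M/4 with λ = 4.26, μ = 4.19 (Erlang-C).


a = λ/μ = 1.0167; ρ = a/4 = 0.2542
P₀ = 0.361219 (from M/M/c formula)
C(c,a) = [a^c/(c!(1−ρ))]·P₀ = [1.06852/(24·0.7458)]·0.361219
= 0.05969·0.361219 = 0.021563

Final: 0.021563


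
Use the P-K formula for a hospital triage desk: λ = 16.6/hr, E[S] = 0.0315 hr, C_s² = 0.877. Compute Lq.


ρ = λ·E[S] = 16.6·0.0315 = 0.5229
Lq = ρ²(1+C_s²)/(2(1−ρ)) = 0.2734·(1+0.877)/(2·0.4771)
= 0.2734·1.8770/0.9542 = 0.53785

Final: 0.53785


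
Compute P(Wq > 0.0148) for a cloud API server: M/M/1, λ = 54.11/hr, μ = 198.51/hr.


ρ = 54.11/198.51 = 0.2726
P(Wq > t) = ρ·e^{−(μ−λ)t} = 0.2726·e^{−2.1371}
= 0.2726·0.117994 = 0.032163

Final: 0.032163


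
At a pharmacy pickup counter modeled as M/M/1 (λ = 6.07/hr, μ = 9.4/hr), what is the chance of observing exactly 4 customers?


ρ = 6.07/9.4 = 0.6457
P_n = (1−ρ)·ρ^n = (1 − 0.6457)·0.6457^4 = 0.3543·0.173877 = 0.061597

Final: 0.061597


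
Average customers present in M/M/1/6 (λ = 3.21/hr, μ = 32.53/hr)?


ρ = 3.21/32.53 = 0.09868
L = ρ[1 − (K+1)ρ^K + Kρ^(K+1)] / [(1−ρ)(1−ρ^(K+1))]
Numerator: 0.09868·(1 − 7·0.0000009233 + 6·0.00000009111) = 0.098678
Denominator: (0.9013)·(1.000000) = 0.901322
L = 0.098678/0.901322 = 0.1095

Final: 0.1095


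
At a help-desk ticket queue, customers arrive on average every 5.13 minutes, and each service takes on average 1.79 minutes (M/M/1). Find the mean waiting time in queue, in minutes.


λ = 60/5.13 = 11.6959 /hr
μ = 60/1.79 = 33.5196 /hr
ρ = λ/μ = 11.6959/33.5196 = 0.3489
Wq = ρ/(μ−λ) = 0.3489/(33.5196−11.6959) = 0.01599 hr
In minutes: 0.01599·60 = 0.9593 min

Final: 0.9593 min


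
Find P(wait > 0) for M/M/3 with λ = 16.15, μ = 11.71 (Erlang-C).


a = λ/μ = 1.3792; ρ = a/3 = 0.4597
P₀ = 0.241578 (from M/M/c formula)
C(c,a) = [a^c/(c!(1−ρ))]·P₀ = [2.62329/(6·0.5403)]·0.241578
= 0.80924·0.241578 = 0.195495

Final: 0.195495


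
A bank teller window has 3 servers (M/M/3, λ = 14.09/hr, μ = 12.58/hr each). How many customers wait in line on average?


a = λ/μ = 1.1200; ρ = a/3 = 0.3733
P₀ = 0.320415
Lq = P₀·a^c·ρ / (c!·(1−ρ)²) = 0.320415·1.40505·0.3733/(6·0.39270)
= 0.07134

Final: 0.07134


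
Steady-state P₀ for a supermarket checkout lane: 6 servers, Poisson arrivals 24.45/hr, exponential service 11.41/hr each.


a = λ/μ = 24.45/11.41 = 2.1429; ρ = a/c = 0.3571
Σ_{k=0}^{5} a^k/k! (terms k=0..5) = 1.00000 + 2.14286 + 2.29592 + 1.63994 + 0.87854 + 0.37652 = 8.33377
Tail: a^6/(6!(1−ρ)) = 96.81871/(720·0.6429) = 0.20918
P₀ = 1/(8.33377 + 0.20918) = 1/8.54295 = 0.117056

Final: 0.117056


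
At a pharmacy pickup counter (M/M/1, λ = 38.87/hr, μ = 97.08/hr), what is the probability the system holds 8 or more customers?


ρ = 38.87/97.08 = 0.4004
P(N ≥ n) = ρ^n = 0.4004^8 = 0.0006605

Final: 0.0006605


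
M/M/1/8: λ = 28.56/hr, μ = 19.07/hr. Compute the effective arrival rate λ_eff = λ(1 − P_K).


ρ = 1.4976; P_K = (1−ρ)ρ^8/(1−ρ^9) = 0.341287
λ_eff = λ(1 − P_K) = 28.56·(1 − 0.341287) = 28.56·0.658713 = 18.8128 /hr

Final: 18.8128 /hr


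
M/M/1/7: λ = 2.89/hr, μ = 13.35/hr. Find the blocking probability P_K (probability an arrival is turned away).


ρ = λ/μ = 2.89/13.35 = 0.2165
P_K = (1−ρ)ρ^K/(1−ρ^(K+1)) = (0.7835·0.00002228)/(1 − 0.000004823)
= 0.00001746/0.999995 = 0.00001746

Final: 0.00001746


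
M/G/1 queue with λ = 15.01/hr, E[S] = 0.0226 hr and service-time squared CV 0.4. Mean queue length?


ρ = λ·E[S] = 15.01·0.0226 = 0.3392
Lq = ρ²(1+C_s²)/(2(1−ρ)) = 0.1151·(1+0.4)/(2·0.6608)
= 0.1151·1.4000/1.3215 = 0.12191

Final: 0.12191


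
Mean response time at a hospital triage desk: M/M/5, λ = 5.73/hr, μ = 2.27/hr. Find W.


a = 2.5242; ρ = 0.5048; P₀ = 0.078082
Lq = P₀·a^c·ρ/(c!(1−ρ)²) = 0.13731
Wq = Lq/λ = 0.13731/5.73 = 0.02396 hr
W = Wq + 1/μ = 0.02396 + 0.44053 = 0.46449 hr

Final: 0.46449 hr


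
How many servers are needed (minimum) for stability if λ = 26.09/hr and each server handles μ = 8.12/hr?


Stability requires cμ > λ ⇔ c > λ/μ.
λ/μ = 26.09/8.12 = 3.2131
Minimum integer c = ⌊3.2131⌋ + 1 = 4
Check: 4·8.12 = 32.48 > 26.09, while 3·8.12 = 24.36 ≤ 26.09

Final: 4 servers


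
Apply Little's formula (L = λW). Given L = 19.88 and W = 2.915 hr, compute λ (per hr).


λ = L/W = 19.88/2.915 = 6.8199 /hr

Final: 6.8199 /hr


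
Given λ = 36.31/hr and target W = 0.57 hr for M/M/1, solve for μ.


W = 1/(μ−λ) ⇒ μ − λ = 1/W = 1/0.57 = 1.7544
μ = λ + 1/W = 36.31 + 1.7544 = 38.0644 per hr

Final: 38.0644 /hr


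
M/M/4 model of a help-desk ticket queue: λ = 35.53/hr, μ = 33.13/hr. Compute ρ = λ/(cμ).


ρ = λ/(cμ) = 35.53/(4·33.13) = 35.53/132.52 = 0.2681

Final: 0.2681


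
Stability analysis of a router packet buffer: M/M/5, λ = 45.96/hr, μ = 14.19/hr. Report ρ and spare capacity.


Total capacity cμ = 5·14.19 = 70.95/hr
ρ = λ/(cμ) = 45.96/70.95 = 0.6478
Stable ⇔ ρ < 1: YES
Spare capacity = cμ − λ = 70.95 − 45.96 = 24.99/hr

Final: ρ = 0.6478; stable; margin = 24.99/hr


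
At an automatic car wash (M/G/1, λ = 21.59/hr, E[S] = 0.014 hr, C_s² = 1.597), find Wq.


ρ = λ·E[S] = 21.59·0.014 = 0.3023
E[S²] = E[S]²(1+C_s²) = 0.014²·(1+1.597) = 0.0005090
Wq = λ·E[S²]/(2(1−ρ)) = 21.59·0.0005090/(2·0.6977) = 0.007875 hr

Final: 0.007875 hr


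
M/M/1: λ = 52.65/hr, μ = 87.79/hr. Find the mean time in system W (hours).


W = 1/(μ−λ) = 1/(87.79 − 52.65) = 1/35.14 = 0.02846 hr

Final: 0.02846 hr


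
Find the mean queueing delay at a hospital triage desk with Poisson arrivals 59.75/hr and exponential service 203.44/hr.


ρ = 59.75/203.44 = 0.2937
Wq = ρ/(μ−λ) = 0.2937/(203.44 − 59.75) = 0.2937/143.69 = 0.002044 hr

Final: 0.002044 hr


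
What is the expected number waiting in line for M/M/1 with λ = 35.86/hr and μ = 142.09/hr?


ρ = 35.86/142.09 = 0.2524
Lq = ρ²/(1−ρ) = 0.06369/0.7476 = 0.08519

Final: 0.08519


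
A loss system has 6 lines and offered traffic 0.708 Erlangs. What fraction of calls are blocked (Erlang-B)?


B(c,a) = (a^c/c!) / Σ_{k=0}^{c} a^k/k!
a^6/6! = 0.0001749
Σ terms (k=0..6): 1.00000 + 0.70800 + 0.25063 + 0.05915 + 0.01047 + 0.001482 + 0.0001749 = 2.029908
B = 0.0001749/2.029908 = 0.00008618

Final: 0.00008618


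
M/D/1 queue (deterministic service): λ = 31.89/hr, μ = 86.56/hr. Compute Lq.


ρ = 31.89/86.56 = 0.3684
M/D/1: Lq = ρ²/(2(1−ρ)) = 0.1357/(2·0.6316) = 0.10745

Final: 0.10745


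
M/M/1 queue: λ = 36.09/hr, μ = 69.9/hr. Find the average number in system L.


ρ = λ/μ = 36.09/69.9 = 0.5163
L = ρ/(1−ρ) = 0.5163/(1 − 0.5163) = 0.5163/0.4837 = 1.0674

Final: 1.0674


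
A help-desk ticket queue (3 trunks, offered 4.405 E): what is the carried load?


B(3,4.405) = 0.485330 (Erlang-B)
Carried load = a(1 − B) = 4.405·(1 − 0.485330) = 4.405·0.514670 = 2.2671 E

Final: 2.2671 Erlangs


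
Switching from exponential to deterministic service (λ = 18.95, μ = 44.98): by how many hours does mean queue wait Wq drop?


ρ = 18.95/44.98 = 0.4213
Wq(M/M/1) = ρ/(μ−λ) = 0.4213/26.03 = 0.01619 hr
Wq(M/D/1) = ρ/(2(μ−λ)) = 0.008093 hr
Savings = 0.01619 − 0.008093 = 0.008093 hr

Final: 0.008093 hr


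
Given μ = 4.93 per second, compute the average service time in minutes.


Mean service time = 1/μ = 1/4.93 second = 0.20284 second
In minutes: 0.20284 × 0.0166667 = 0.003381 min

Final: 0.003381 min


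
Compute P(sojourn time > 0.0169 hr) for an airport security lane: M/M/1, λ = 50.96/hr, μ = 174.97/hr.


W ~ Exponential(μ−λ) for M/M/1.
μ − λ = 174.97 − 50.96 = 124.0100
P(W > t) = e^{−(μ−λ)t} = e^{−2.0958} = 0.122976

Final: 0.122976


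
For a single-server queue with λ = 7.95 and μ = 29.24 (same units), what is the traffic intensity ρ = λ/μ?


ρ = λ/μ = 7.95/29.24 = 0.2719

Final: 0.2719


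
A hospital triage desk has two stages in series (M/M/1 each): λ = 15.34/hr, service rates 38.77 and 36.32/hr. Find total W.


Each node sees arrival rate λ = 15.34/hr (tandem ⇒ throughput preserved).
W₁ = 1/(μ₁−λ) = 1/(38.77−15.34) = 0.04268 hr
W₂ = 1/(μ₂−λ) = 1/(36.32−15.34) = 0.04766 hr
W_total = W₁ + W₂ = 0.04268 + 0.04766 = 0.09034 hr

Final: 0.09034 hr


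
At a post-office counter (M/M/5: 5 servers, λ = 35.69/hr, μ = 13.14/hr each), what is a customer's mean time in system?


a = 2.7161; ρ = 0.5432; P₀ = 0.063657
Lq = P₀·a^c·ρ/(c!(1−ρ)²) = 0.20417
Wq = Lq/λ = 0.20417/35.69 = 0.005721 hr
W = Wq + 1/μ = 0.005721 + 0.07610 = 0.08182 hr

Final: 0.08182 hr


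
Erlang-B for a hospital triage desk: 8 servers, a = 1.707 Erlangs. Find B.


B(c,a) = (a^c/c!) / Σ_{k=0}^{c} a^k/k!
a^8/8! = 0.001788
Σ terms (k=0..8): 1.00000 + 1.70700 + 1.45692 + 0.82899 + 0.35377 + 0.12078 + 0.03436 + 0.008379 + 0.001788 = 5.511992
B = 0.001788/5.511992 = 0.0003244

Final: 0.0003244


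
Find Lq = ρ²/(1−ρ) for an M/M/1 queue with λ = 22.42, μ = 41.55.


ρ = 22.42/41.55 = 0.5396
Lq = ρ²/(1−ρ) = 0.2912/0.4604 = 0.6324

Final: 0.6324


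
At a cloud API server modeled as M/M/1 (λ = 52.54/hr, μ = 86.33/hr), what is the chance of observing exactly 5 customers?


ρ = 52.54/86.33 = 0.6086
P_n = (1−ρ)·ρ^n = (1 − 0.6086)·0.6086^5 = 0.3914·0.083491 = 0.032679

Final: 0.032679


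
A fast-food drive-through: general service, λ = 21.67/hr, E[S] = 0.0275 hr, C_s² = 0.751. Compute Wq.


ρ = λ·E[S] = 21.67·0.0275 = 0.5959
E[S²] = E[S]²(1+C_s²) = 0.0275²·(1+0.751) = 0.001324
Wq = λ·E[S²]/(2(1−ρ)) = 21.67·0.001324/(2·0.4041) = 0.03551 hr

Final: 0.03551 hr


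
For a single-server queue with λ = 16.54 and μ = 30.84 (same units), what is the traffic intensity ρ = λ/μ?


ρ = λ/μ = 16.54/30.84 = 0.5363

Final: 0.5363


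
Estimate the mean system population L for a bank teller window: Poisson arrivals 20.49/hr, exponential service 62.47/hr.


ρ = λ/μ = 20.49/62.47 = 0.3280
L = ρ/(1−ρ) = 0.3280/(1 − 0.3280) = 0.3280/0.6720 = 0.4881

Final: 0.4881


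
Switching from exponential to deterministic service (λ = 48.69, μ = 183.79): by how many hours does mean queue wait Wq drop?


ρ = 48.69/183.79 = 0.2649
Wq(M/M/1) = ρ/(μ−λ) = 0.2649/135.10 = 0.001961 hr
Wq(M/D/1) = ρ/(2(μ−λ)) = 0.0009805 hr
Savings = 0.001961 − 0.0009805 = 0.0009805 hr

Final: 0.0009805 hr


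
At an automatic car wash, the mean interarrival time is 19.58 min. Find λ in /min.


λ = 1/(interarrival time) in consistent units.
1 minute = 1 min, so λ = 1/19.58 = 0.05107 per minute

Final: 0.05107 /min


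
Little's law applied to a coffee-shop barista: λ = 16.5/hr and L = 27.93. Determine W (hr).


W = L/λ = 27.93/16.5 = 1.6927 hr

Final: 1.6927 hr


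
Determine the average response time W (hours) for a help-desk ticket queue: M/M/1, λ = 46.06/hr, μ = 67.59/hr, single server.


W = 1/(μ−λ) = 1/(67.59 − 46.06) = 1/21.53 = 0.04645 hr

Final: 0.04645 hr


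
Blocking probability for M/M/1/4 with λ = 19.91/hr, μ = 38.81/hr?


ρ = λ/μ = 19.91/38.81 = 0.5130
P_K = (1−ρ)ρ^K/(1−ρ^(K+1)) = (0.4870·0.069264)/(1 − 0.035534)
= 0.033731/0.964466 = 0.034974

Final: 0.034974


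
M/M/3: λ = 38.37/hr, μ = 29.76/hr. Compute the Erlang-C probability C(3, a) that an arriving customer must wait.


a = λ/μ = 1.2893; ρ = a/3 = 0.4298
P₀ = 0.266886 (from M/M/c formula)
C(c,a) = [a^c/(c!(1−ρ))]·P₀ = [2.14327/(6·0.5702)]·0.266886
= 0.62644·0.266886 = 0.167187

Final: 0.167187


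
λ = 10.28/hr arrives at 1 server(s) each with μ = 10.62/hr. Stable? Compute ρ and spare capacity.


Total capacity cμ = 1·10.62 = 10.62/hr
ρ = λ/(cμ) = 10.28/10.62 = 0.9680
Stable ⇔ ρ < 1: YES
Spare capacity = cμ − λ = 10.62 − 10.28 = 0.34/hr

Final: ρ = 0.9680; stable; margin = 0.34/hr


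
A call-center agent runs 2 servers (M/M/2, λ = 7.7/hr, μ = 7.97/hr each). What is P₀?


a = λ/μ = 7.7/7.97 = 0.9661; ρ = a/c = 0.4831
Σ_{k=0}^{1} a^k/k! (terms k=0..1) = 1.00000 + 0.96612 = 1.96612
Tail: a^2/(2!(1−ρ)) = 0.93339/(2·0.5169) = 0.90281
P₀ = 1/(1.96612 + 0.90281) = 1/2.86893 = 0.348562

Final: 0.348562


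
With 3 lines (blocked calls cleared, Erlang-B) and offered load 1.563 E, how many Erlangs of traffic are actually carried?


B(3,1.563) = 0.143952 (Erlang-B)
Carried load = a(1 − B) = 1.563·(1 − 0.143952) = 1.563·0.856048 = 1.3380 E

Final: 1.3380 Erlangs


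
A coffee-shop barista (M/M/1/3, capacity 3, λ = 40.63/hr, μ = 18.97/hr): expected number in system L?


ρ = 40.63/18.97 = 2.1418
L = ρ[1 − (K+1)ρ^K + Kρ^(K+1)] / [(1−ρ)(1−ρ^(K+1))]
Numerator: 2.1418·(1 − 4·9.825134 + 3·21.043500) = 53.180886
Denominator: (-1.1418)·(-20.043500) = 22.885725
L = 53.180886/22.885725 = 2.3238

Final: 2.3238


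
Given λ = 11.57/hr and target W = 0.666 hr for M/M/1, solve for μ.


W = 1/(μ−λ) ⇒ μ − λ = 1/W = 1/0.666 = 1.5015
μ = λ + 1/W = 11.57 + 1.5015 = 13.0715 per hr

Final: 13.0715 /hr


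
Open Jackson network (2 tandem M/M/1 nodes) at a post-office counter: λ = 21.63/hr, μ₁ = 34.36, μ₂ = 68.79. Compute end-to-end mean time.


Each node sees arrival rate λ = 21.63/hr (tandem ⇒ throughput preserved).
W₁ = 1/(μ₁−λ) = 1/(34.36−21.63) = 0.07855 hr
W₂ = 1/(μ₂−λ) = 1/(68.79−21.63) = 0.02120 hr
W_total = W₁ + W₂ = 0.07855 + 0.02120 = 0.09976 hr

Final: 0.09976 hr


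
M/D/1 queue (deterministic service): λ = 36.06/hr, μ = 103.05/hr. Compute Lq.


ρ = 36.06/103.05 = 0.3499
M/D/1: Lq = ρ²/(2(1−ρ)) = 0.1224/(2·0.6501) = 0.09418

Final: 0.09418


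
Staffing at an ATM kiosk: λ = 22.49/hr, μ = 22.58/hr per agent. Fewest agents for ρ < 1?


Stability requires cμ > λ ⇔ c > λ/μ.
λ/μ = 22.49/22.58 = 0.9960
Minimum integer c = ⌊0.9960⌋ + 1 = 1
Check: 1·22.58 = 22.58 > 22.49, while 0·22.58 = 0.00 ≤ 22.49

Final: 1 servers


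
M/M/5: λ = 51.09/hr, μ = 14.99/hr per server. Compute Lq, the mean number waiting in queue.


a = λ/μ = 3.4083; ρ = a/5 = 0.6817
P₀ = 0.029005
Lq = P₀·a^c·ρ / (c!·(1−ρ)²) = 0.029005·459.90841·0.6817/(120·0.10134)
= 0.74771

Final: 0.74771


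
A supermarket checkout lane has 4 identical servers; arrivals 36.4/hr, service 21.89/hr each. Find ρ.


ρ = λ/(cμ) = 36.4/(4·21.89) = 36.4/87.56 = 0.4157

Final: 0.4157


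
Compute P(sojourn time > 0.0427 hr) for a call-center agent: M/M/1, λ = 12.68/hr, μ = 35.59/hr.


W ~ Exponential(μ−λ) for M/M/1.
μ − λ = 35.59 − 12.68 = 22.9100
P(W > t) = e^{−(μ−λ)t} = e^{−0.9783} = 0.375966

Final: 0.375966


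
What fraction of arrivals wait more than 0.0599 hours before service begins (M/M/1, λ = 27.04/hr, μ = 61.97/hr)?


ρ = 27.04/61.97 = 0.4363
P(Wq > t) = ρ·e^{−(μ−λ)t} = 0.4363·e^{−2.0923}
= 0.4363·0.123402 = 0.053845

Final: 0.053845


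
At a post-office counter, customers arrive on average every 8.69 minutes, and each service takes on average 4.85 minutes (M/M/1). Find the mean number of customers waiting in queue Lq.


λ = 60/8.69 = 6.9045 /hr
μ = 60/4.85 = 12.3711 /hr
ρ = λ/μ = 6.9045/12.3711 = 0.5581
Lq = ρ²/(1−ρ) = 0.3115/0.4419 = 0.7049

Final: 0.7049


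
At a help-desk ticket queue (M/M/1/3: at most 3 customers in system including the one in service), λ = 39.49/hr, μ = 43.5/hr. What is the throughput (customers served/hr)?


ρ = 0.9078; P_K = (1−ρ)ρ^3/(1−ρ^4) = 0.214982
λ_eff = λ(1 − P_K) = 39.49·(1 − 0.214982) = 39.49·0.785018 = 31.0004 /hr

Final: 31.0004 /hr


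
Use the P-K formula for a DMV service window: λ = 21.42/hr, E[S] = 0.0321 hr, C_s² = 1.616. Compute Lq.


ρ = λ·E[S] = 21.42·0.0321 = 0.6876
Lq = ρ²(1+C_s²)/(2(1−ρ)) = 0.4728·(1+1.616)/(2·0.3124)
= 0.4728·2.6160/0.6248 = 1.97934

Final: 1.97934


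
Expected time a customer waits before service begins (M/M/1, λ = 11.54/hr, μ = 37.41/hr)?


ρ = 11.54/37.41 = 0.3085
Wq = ρ/(μ−λ) = 0.3085/(37.41 − 11.54) = 0.3085/25.87 = 0.01192 hr

Final: 0.01192 hr


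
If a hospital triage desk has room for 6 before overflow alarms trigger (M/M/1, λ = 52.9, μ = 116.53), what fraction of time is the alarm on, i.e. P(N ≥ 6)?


ρ = 52.9/116.53 = 0.4540
P(N ≥ n) = ρ^n = 0.4540^6 = 0.008752

Final: 0.008752


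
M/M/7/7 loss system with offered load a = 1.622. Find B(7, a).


B(c,a) = (a^c/c!) / Σ_{k=0}^{c} a^k/k!
a^7/7! = 0.005860
Σ terms (k=0..7): 1.00000 + 1.62200 + 1.31544 + 0.71122 + 0.28840 + 0.09356 + 0.02529 + 0.005860 = 5.061764
B = 0.005860/5.061764 = 0.001158

Final: 0.001158


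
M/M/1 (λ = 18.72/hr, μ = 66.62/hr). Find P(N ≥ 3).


ρ = 18.72/66.62 = 0.2810
P(N ≥ n) = ρ^n = 0.2810^3 = 0.022187

Final: 0.022187


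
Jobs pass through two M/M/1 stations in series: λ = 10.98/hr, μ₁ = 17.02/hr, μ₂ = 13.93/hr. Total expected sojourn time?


Each node sees arrival rate λ = 10.98/hr (tandem ⇒ throughput preserved).
W₁ = 1/(μ₁−λ) = 1/(17.02−10.98) = 0.16556 hr
W₂ = 1/(μ₂−λ) = 1/(13.93−10.98) = 0.33898 hr
W_total = W₁ + W₂ = 0.16556 + 0.33898 = 0.50455 hr

Final: 0.50455 hr


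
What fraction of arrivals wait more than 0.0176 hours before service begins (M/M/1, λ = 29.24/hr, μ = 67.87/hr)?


ρ = 29.24/67.87 = 0.4308
P(Wq > t) = ρ·e^{−(μ−λ)t} = 0.4308·e^{−0.6799}
= 0.4308·0.506674 = 0.218287

Final: 0.218287


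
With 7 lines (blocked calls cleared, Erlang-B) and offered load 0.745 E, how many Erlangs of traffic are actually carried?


B(7,0.745) = 0.00001200 (Erlang-B)
Carried load = a(1 − B) = 0.745·(1 − 0.00001200) = 0.745·0.999988 = 0.7450 E

Final: 0.7450 Erlangs


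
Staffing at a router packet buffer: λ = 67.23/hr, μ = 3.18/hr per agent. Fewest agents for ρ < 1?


Stability requires cμ > λ ⇔ c > λ/μ.
λ/μ = 67.23/3.18 = 21.1415
Minimum integer c = ⌊21.1415⌋ + 1 = 22
Check: 22·3.18 = 69.96 > 67.23, while 21·3.18 = 66.78 ≤ 67.23

Final: 22 servers


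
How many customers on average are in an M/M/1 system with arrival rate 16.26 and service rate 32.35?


ρ = λ/μ = 16.26/32.35 = 0.5026
L = ρ/(1−ρ) = 0.5026/(1 − 0.5026) = 0.5026/0.4974 = 1.0106

Final: 1.0106


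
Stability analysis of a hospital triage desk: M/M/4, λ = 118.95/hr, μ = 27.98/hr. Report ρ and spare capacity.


Total capacity cμ = 4·27.98 = 111.92/hr
ρ = λ/(cμ) = 118.95/111.92 = 1.0628
Stable ⇔ ρ < 1: NO
Spare capacity = cμ − λ = 111.92 − 118.95 = -7.03/hr

Final: ρ = 1.0628; unstable; margin = -7.03/hr


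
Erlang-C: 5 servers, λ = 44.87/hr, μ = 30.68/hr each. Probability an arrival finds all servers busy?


a = λ/μ = 1.4625; ρ = a/5 = 0.2925
P₀ = 0.231331 (from M/M/c formula)
C(c,a) = [a^c/(c!(1−ρ))]·P₀ = [6.69119/(120·0.7075)]·0.231331
= 0.07881·0.231331 = 0.018232

Final: 0.018232


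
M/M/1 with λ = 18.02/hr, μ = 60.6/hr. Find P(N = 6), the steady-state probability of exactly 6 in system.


ρ = 18.02/60.6 = 0.2974
P_n = (1−ρ)·ρ^n = (1 − 0.2974)·0.2974^6 = 0.7026·0.0006913 = 0.0004858

Final: 0.0004858
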